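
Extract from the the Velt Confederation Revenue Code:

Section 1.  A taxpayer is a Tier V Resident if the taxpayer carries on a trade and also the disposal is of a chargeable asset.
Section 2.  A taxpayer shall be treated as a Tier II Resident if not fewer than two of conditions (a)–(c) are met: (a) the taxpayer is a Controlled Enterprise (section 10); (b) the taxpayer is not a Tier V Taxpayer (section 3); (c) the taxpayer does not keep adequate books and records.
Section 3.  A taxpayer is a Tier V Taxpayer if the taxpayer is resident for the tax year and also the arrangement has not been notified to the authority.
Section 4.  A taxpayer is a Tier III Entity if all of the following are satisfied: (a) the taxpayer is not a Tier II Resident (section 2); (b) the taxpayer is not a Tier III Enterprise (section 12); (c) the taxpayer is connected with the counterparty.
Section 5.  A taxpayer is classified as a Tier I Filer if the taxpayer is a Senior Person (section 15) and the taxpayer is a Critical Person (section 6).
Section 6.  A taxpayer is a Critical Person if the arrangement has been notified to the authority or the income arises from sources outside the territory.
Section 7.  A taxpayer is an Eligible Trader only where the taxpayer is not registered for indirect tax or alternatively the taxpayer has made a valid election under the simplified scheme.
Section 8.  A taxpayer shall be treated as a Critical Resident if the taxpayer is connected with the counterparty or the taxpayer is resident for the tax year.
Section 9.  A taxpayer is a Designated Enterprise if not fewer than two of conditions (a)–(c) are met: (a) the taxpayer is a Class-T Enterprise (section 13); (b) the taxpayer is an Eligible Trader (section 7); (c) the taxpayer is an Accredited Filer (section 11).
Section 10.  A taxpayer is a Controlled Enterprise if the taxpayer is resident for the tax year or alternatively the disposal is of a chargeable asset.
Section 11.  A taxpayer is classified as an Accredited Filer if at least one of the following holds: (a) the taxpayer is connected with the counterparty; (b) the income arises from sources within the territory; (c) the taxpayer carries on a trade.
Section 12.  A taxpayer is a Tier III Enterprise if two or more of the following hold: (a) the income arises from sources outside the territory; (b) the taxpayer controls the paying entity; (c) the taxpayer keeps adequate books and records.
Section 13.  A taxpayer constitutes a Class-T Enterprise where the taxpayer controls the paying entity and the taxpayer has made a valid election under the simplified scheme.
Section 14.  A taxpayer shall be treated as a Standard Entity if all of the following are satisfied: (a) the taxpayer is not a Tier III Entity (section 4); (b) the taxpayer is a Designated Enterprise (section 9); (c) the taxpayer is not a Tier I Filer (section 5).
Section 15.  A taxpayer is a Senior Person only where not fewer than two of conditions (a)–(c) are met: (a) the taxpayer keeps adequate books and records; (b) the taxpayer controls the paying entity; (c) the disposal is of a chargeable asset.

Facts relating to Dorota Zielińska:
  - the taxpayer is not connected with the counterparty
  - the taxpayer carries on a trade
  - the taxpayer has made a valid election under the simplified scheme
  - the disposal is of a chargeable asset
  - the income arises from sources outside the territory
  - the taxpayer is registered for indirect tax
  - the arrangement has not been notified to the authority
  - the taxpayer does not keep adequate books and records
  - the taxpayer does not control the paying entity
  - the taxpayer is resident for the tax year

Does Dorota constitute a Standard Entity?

section 10 — Controlled Enterprise: [the taxpayer is resident for the tax year? yes] OR [the disposal is of a chargeable asset? yes] → satisfied.
section 3 — Tier V Taxpayer: [the taxpayer is resident for the tax year? yes] AND [the arrangement has not been notified to the authority? yes] → satisfied.
section 2 — Tier II Resident: Controlled Enterprise (section 10)? yes; not a Tier V Taxpayer (section 3)? no; the taxpayer does not keep adequate books and records? yes — 2 of 3 hold (need ≥2) → satisfied.
section 12 — Tier III Enterprise: the income arises from sources outside the territory? yes; the taxpayer controls the paying entity? no; the taxpayer keeps adequate books and records? no — 1 of 3 hold (need ≥2) → not satisfied.
section 4 — Tier III Entity: [not a Tier II Resident (section 2)? no] AND [not a Tier III Enterprise (section 12)? yes] AND [the taxpayer is connected with the counterparty? no] → not satisfied.
section 13 — Class-T Enterprise: [the taxpayer controls the paying entity? no] AND [the taxpayer has made a valid election under the simplified scheme? yes] → not satisfied.
section 7 — Eligible Trader: [the taxpayer is not registered for indirect tax? no] OR [the taxpayer has made a valid election under the simplified scheme? yes] → satisfied.
section 11 — Accredited Filer: [the taxpayer is connected with the counterparty? no] OR [the income arises from sources within the territory? no] OR [the taxpayer carries on a trade? yes] → satisfied.
section 9 — Designated Enterprise: Class-T Enterprise (section 13)? no; Eligible Trader (section 7)? yes; Accredited Filer (section 11)? yes — 2 of 3 hold (need ≥2) → satisfied.
section 15 — Senior Person: the taxpayer keeps adequate books and records? no; the taxpayer controls the paying entity? no; the disposal is of a chargeable asset? yes — 1 of 3 hold (need ≥2) → not satisfied.
section 6 — Critical Person: [the arrangement has been notified to the authority? no] OR [the income arises from sources outside the territory? yes] → satisfied.
section 5 — Tier I Filer: [Senior Person (section 15)? no] AND [Critical Person (section 6)? yes] → not satisfied.
section 14 — Standard Entity: [not a Tier III Entity (section 4)? yes] AND [Designated Enterprise (section 9)? yes] AND [not a Tier I Filer (section 5)? yes] → satisfied.

Yes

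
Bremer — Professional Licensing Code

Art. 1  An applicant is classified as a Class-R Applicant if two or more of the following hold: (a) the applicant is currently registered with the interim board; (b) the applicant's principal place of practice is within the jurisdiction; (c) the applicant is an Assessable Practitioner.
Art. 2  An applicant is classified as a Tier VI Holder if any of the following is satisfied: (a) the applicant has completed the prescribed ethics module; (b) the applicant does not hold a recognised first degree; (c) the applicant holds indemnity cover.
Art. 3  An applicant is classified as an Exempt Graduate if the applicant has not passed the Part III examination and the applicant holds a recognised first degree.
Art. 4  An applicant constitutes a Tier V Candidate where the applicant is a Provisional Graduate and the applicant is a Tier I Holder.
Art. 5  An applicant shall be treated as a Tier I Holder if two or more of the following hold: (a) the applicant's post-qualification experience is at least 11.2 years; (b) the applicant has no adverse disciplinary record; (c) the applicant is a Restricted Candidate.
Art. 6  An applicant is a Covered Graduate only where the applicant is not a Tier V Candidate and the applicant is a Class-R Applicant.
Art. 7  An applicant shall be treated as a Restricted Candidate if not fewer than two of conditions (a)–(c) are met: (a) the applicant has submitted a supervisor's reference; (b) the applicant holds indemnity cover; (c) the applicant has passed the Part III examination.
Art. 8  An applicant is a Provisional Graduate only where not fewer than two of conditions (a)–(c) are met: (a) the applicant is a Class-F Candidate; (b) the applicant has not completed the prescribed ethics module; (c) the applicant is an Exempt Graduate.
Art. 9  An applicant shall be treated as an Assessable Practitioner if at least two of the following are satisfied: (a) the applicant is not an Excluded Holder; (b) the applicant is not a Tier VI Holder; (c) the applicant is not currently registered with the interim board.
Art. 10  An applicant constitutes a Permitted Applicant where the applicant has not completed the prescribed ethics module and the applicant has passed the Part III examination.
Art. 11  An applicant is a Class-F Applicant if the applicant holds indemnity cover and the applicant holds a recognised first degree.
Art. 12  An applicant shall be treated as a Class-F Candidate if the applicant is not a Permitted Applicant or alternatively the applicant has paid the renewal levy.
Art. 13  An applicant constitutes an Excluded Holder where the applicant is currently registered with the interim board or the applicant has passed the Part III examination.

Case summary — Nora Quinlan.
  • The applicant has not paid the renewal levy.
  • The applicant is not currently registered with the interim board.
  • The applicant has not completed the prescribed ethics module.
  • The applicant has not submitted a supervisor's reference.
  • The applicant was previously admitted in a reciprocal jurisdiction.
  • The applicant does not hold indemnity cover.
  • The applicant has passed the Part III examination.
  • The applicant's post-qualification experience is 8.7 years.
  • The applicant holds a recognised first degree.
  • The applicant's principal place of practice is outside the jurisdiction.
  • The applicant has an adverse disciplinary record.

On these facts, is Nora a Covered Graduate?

Under article 10: the applicant has not completed the prescribed ethics module? yes; and the applicant has passed the Part III examination? yes. So the applicant is a Permitted Applicant.
Under article 12: not a Permitted Applicant (article 10)? no; or the applicant has paid the renewal levy? no. So the applicant is not a Class-F Candidate.
Under article 3: the applicant has not passed the Part III examination? no; and the applicant holds a recognised first degree? yes. So the applicant is not an Exempt Graduate.
Under article 8: Class-F Candidate (article 12)? no; the applicant has not completed the prescribed ethics module? yes; Exempt Graduate (article 3)? no — 1 of 3 hold (need ≥2) → not satisfied.
Under article 7: the applicant has submitted a supervisor's reference? no; the applicant holds indemnity cover? no; the applicant has passed the Part III examination? yes — 1 of 3 hold (need ≥2) → not satisfied.
Under article 5: applicant's post-qualification experience: 8.7 years ≥ 11.2 years? no; the applicant has no adverse disciplinary record? no; Restricted Candidate (article 7)? no — 0 of 3 hold (need ≥2) → not satisfied.
Under article 4: Provisional Graduate (article 8)? no; and Tier I Holder (article 5)? no. So the applicant is not a Tier V Candidate.
Under article 13: the applicant is currently registered with the interim board? no; or the applicant has passed the Part III examination? yes. So the applicant is an Excluded Holder.
Under article 2: the applicant has completed the prescribed ethics module? no; or the applicant does not hold a recognised first degree? no; or the applicant holds indemnity cover? no. So the applicant is not a Tier VI Holder.
Under article 9: not an Excluded Holder (article 13)? no; not a Tier VI Holder (article 2)? yes; the applicant is not currently registered with the interim board? yes — 2 of 3 hold (need ≥2) → satisfied.
Under article 1: the applicant is currently registered with the interim board? no; the applicant's principal place of practice is within the jurisdiction? no; Assessable Practitioner (article 9)? yes — 1 of 3 hold (need ≥2) → not satisfied.
Under article 6: not a Tier V Candidate (article 4)? yes; and Class-R Applicant (article 1)? no. So the applicant is not a Covered Graduate.

No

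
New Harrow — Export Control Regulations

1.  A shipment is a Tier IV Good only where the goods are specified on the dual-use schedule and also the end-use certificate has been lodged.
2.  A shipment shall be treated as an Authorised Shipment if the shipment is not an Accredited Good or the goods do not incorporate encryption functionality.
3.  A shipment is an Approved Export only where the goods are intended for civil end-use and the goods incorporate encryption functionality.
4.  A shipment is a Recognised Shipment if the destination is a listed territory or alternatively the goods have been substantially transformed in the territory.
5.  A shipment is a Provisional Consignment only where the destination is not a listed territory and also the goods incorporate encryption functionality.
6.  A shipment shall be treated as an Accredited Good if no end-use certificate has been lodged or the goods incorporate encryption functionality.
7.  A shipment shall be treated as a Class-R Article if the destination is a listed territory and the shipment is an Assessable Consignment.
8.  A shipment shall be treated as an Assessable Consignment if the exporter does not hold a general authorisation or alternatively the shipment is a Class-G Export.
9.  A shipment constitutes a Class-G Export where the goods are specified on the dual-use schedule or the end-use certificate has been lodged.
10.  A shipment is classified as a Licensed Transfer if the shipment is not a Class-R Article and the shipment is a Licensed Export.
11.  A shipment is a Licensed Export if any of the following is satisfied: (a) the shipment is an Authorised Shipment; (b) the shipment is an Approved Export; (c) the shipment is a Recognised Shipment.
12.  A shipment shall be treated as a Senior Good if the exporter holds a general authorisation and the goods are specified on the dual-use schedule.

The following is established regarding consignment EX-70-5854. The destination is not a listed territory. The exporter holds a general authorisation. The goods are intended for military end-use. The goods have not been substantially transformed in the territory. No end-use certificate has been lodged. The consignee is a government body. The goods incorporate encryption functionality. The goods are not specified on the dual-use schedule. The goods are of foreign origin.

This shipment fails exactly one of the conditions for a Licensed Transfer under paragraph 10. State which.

paragraph 9 — Class-G Export: [the goods are specified on the dual-use schedule? no] OR [the end-use certificate has been lodged? no] → not satisfied.
paragraph 8 — Assessable Consignment: [the exporter does not hold a general authorisation? no] OR [Class-G Export (paragraph 9)? no] → not satisfied.
paragraph 7 — Class-R Article: [the destination is a listed territory? no] AND [Assessable Consignment (paragraph 8)? no] → not satisfied.
paragraph 6 — Accredited Good: [no end-use certificate has been lodged? yes] OR [the goods incorporate encryption functionality? yes] → satisfied.
paragraph 2 — Authorised Shipment: [not an Accredited Good (paragraph 6)? no] OR [the goods do not incorporate encryption functionality? no] → not satisfied.
paragraph 3 — Approved Export: [the goods are intended for civil end-use? no] AND [the goods incorporate encryption functionality? yes] → not satisfied.
paragraph 4 — Recognised Shipment: [the destination is a listed territory? no] OR [the goods have been substantially transformed in the territory? no] → not satisfied.
paragraph 11 — Licensed Export: [Authorised Shipment (paragraph 2)? no] OR [Approved Export (paragraph 3)? no] OR [Recognised Shipment (paragraph 4)? no] → not satisfied.
paragraph 10 — Licensed Transfer: [not a Class-R Article (paragraph 7)? yes] AND [Licensed Export (paragraph 11)? no] → not satisfied.

Licensed Export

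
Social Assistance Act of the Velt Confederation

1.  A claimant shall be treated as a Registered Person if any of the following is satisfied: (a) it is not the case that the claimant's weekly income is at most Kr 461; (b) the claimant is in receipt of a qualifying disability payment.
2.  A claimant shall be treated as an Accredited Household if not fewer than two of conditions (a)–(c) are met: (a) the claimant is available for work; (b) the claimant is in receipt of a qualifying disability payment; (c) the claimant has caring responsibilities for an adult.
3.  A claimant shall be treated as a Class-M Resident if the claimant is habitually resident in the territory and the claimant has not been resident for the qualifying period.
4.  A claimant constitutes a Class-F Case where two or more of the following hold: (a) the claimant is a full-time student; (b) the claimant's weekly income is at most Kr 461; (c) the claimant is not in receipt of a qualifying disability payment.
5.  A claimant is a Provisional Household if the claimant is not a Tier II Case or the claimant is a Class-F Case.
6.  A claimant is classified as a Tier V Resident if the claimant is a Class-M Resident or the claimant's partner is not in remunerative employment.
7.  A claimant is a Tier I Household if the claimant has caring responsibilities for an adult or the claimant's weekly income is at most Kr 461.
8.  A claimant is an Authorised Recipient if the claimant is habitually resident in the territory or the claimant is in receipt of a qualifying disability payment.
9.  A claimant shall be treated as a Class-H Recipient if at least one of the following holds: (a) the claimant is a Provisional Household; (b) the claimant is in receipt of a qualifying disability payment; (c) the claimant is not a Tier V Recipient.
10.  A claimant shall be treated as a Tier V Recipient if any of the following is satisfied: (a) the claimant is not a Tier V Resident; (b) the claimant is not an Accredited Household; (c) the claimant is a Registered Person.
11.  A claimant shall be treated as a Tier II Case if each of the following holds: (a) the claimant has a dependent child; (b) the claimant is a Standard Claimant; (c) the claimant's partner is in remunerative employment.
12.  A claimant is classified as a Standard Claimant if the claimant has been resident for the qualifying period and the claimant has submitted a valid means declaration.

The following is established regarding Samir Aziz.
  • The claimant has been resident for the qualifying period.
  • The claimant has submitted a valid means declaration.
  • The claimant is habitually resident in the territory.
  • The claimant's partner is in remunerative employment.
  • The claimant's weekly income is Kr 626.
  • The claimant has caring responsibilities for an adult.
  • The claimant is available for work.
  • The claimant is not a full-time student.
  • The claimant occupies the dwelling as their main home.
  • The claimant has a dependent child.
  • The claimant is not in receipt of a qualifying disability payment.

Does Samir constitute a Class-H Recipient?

No

paragraph 12 — Standard Claimant: [the claimant has been resident for the qualifying period? yes] AND [the claimant has submitted a valid means declaration? yes] → satisfied.
paragraph 11 — Tier II Case: [the claimant has a dependent child? yes] AND [Standard Claimant (paragraph 12)? yes] AND [the claimant's partner is in remunerative employment? yes] → satisfied.
paragraph 4 — Class-F Case: the claimant is a full-time student? no; claimant's weekly income: Kr 626 ≤ Kr 461? no; the claimant is not in receipt of a qualifying disability payment? yes — 1 of 3 hold (need ≥2) → not satisfied.
paragraph 5 — Provisional Household: [not a Tier II Case (paragraph 11)? no] OR [Class-F Case (paragraph 4)? no] → not satisfied.
paragraph 3 — Class-M Resident: [the claimant is habitually resident in the territory? yes] AND [the claimant has not been resident for the qualifying period? no] → not satisfied.
paragraph 6 — Tier V Resident: [Class-M Resident (paragraph 3)? no] OR [the claimant's partner is not in remunerative employment? no] → not satisfied.
paragraph 2 — Accredited Household: the claimant is available for work? yes; the claimant is in receipt of a qualifying disability payment? no; the claimant has caring responsibilities for an adult? yes — 2 of 3 hold (need ≥2) → satisfied.
paragraph 1 — Registered Person: [claimant's weekly income: Kr 626 ≤ Kr 461? no, so negated condition yes] OR [the claimant is in receipt of a qualifying disability payment? no] → satisfied.
paragraph 10 — Tier V Recipient: [not a Tier V Resident (paragraph 6)? yes] OR [not an Accredited Household (paragraph 2)? no] OR [Registered Person (paragraph 1)? yes] → satisfied.
paragraph 9 — Class-H Recipient: [Provisional Household (paragraph 5)? no] OR [the claimant is in receipt of a qualifying disability payment? no] OR [not a Tier V Recipient (paragraph 10)? no] → not satisfied.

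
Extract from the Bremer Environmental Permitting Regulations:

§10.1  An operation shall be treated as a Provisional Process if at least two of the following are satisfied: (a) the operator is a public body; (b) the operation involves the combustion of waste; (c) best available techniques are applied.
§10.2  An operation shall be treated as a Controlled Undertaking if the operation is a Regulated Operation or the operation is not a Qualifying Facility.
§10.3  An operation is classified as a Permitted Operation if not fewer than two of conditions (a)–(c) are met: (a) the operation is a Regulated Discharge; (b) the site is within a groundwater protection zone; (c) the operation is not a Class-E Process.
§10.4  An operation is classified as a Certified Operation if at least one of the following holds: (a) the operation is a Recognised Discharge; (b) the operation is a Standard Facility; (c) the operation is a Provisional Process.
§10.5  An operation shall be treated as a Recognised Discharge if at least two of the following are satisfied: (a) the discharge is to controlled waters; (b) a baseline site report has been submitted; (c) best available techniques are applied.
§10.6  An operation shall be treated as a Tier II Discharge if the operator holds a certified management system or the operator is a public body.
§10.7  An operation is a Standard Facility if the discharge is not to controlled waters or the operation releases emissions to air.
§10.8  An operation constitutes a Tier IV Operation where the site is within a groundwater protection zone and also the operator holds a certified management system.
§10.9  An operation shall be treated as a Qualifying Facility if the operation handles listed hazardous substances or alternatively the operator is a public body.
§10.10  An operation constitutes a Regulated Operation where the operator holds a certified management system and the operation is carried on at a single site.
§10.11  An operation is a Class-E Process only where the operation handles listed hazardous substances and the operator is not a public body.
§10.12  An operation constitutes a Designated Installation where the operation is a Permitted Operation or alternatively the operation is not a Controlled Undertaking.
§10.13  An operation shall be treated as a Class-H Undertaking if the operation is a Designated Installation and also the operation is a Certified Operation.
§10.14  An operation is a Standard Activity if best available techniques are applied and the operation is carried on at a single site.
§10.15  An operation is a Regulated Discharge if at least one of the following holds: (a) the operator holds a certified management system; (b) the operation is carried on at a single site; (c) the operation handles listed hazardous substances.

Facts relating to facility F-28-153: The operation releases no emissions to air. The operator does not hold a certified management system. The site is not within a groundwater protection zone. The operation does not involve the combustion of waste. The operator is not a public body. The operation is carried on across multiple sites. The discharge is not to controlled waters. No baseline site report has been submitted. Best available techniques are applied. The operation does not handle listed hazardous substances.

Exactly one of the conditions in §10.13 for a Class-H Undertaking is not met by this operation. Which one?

Designated Installation

Under §10.15: the operator holds a certified management system? no; or the operation is carried on at a single site? no; or the operation handles listed hazardous substances? no. So the operation is not a Regulated Discharge.
Under §10.11: the operation handles listed hazardous substances? no; and the operator is not a public body? yes. So the operation is not a Class-E Process.
Under §10.3: Regulated Discharge (§10.15)? no; the site is within a groundwater protection zone? no; not a Class-E Process (§10.11)? yes — 1 of 3 hold (need ≥2) → not satisfied.
Under §10.10: the operator holds a certified management system? no; and the operation is carried on at a single site? no. So the operation is not a Regulated Operation.
Under §10.9: the operation handles listed hazardous substances? no; or the operator is a public body? no. So the operation is not a Qualifying Facility.
Under §10.2: Regulated Operation (§10.10)? no; or not a Qualifying Facility (§10.9)? yes. So the operation is a Controlled Undertaking.
Under §10.12: Permitted Operation (§10.3)? no; or not a Controlled Undertaking (§10.2)? no. So the operation is not a Designated Installation.
Under §10.5: the discharge is to controlled waters? no; a baseline site report has been submitted? no; best available techniques are applied? yes — 1 of 3 hold (need ≥2) → not satisfied.
Under §10.7: the discharge is not to controlled waters? yes; or the operation releases emissions to air? no. So the operation is a Standard Facility.
Under §10.1: the operator is a public body? no; the operation involves the combustion of waste? no; best available techniques are applied? yes — 1 of 3 hold (need ≥2) → not satisfied.
Under §10.4: Recognised Discharge (§10.5)? no; or Standard Facility (§10.7)? yes; or Provisional Process (§10.1)? no. So the operation is a Certified Operation.
Under §10.13: Designated Installation (§10.12)? no; and Certified Operation (§10.4)? yes. So the operation is not a Class-H Undertaking.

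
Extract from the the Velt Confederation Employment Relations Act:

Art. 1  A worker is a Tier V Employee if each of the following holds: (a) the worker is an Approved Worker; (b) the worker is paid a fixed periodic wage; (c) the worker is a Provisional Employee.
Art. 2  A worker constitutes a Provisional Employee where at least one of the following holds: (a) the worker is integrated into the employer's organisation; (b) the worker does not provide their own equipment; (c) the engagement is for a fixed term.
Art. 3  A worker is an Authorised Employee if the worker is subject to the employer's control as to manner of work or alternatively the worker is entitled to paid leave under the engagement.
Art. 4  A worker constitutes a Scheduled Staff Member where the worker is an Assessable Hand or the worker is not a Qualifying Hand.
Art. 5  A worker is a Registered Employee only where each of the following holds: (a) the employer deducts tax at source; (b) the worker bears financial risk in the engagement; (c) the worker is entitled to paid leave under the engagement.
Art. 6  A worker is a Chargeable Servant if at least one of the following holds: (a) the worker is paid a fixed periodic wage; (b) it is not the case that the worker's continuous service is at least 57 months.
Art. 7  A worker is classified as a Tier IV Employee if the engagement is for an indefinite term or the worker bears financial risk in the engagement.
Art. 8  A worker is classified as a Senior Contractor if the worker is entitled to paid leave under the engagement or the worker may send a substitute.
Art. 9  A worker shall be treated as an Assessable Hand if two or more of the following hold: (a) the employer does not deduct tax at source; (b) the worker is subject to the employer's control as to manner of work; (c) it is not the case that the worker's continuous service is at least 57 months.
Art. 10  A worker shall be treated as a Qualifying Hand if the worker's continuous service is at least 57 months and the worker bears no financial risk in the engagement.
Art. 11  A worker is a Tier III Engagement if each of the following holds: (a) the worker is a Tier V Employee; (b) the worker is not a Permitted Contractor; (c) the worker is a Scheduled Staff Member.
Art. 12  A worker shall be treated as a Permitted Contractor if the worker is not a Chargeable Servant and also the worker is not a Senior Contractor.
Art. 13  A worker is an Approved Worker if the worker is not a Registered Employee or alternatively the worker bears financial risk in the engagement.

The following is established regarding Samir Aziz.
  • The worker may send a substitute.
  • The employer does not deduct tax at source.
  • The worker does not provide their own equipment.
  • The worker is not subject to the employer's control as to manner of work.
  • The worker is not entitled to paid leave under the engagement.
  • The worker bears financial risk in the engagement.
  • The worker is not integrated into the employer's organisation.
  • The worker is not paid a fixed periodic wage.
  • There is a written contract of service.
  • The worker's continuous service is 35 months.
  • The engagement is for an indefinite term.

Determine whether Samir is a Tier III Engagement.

article 5 — Registered Employee: [the employer deducts tax at source? no] AND [the worker bears financial risk in the engagement? yes] AND [the worker is entitled to paid leave under the engagement? no] → not satisfied.
article 13 — Approved Worker: [not a Registered Employee (article 5)? yes] OR [the worker bears financial risk in the engagement? yes] → satisfied.
article 2 — Provisional Employee: [the worker is integrated into the employer's organisation? no] OR [the worker does not provide their own equipment? yes] OR [the engagement is for a fixed term? no] → satisfied.
article 1 — Tier V Employee: [Approved Worker (article 13)? yes] AND [the worker is paid a fixed periodic wage? no] AND [Provisional Employee (article 2)? yes] → not satisfied.
article 6 — Chargeable Servant: [the worker is paid a fixed periodic wage? no] OR [worker's continuous service: 35 months ≥ 57 months? no, so negated condition yes] → satisfied.
article 8 — Senior Contractor: [the worker is entitled to paid leave under the engagement? no] OR [the worker may send a substitute? yes] → satisfied.
article 12 — Permitted Contractor: [not a Chargeable Servant (article 6)? no] AND [not a Senior Contractor (article 8)? no] → not satisfied.
article 9 — Assessable Hand: the employer does not deduct tax at source? yes; the worker is subject to the employer's control as to manner of work? no; worker's continuous service: 35 months ≥ 57 months? no, so negated condition yes — 2 of 3 hold (need ≥2) → satisfied.
article 10 — Qualifying Hand: [worker's continuous service: 35 months ≥ 57 months? no] AND [the worker bears no financial risk in the engagement? no] → not satisfied.
article 4 — Scheduled Staff Member: [Assessable Hand (article 9)? yes] OR [not a Qualifying Hand (article 10)? yes] → satisfied.
article 11 — Tier III Engagement: [Tier V Employee (article 1)? no] AND [not a Permitted Contractor (article 12)? yes] AND [Scheduled Staff Member (article 4)? yes] → not satisfied.

No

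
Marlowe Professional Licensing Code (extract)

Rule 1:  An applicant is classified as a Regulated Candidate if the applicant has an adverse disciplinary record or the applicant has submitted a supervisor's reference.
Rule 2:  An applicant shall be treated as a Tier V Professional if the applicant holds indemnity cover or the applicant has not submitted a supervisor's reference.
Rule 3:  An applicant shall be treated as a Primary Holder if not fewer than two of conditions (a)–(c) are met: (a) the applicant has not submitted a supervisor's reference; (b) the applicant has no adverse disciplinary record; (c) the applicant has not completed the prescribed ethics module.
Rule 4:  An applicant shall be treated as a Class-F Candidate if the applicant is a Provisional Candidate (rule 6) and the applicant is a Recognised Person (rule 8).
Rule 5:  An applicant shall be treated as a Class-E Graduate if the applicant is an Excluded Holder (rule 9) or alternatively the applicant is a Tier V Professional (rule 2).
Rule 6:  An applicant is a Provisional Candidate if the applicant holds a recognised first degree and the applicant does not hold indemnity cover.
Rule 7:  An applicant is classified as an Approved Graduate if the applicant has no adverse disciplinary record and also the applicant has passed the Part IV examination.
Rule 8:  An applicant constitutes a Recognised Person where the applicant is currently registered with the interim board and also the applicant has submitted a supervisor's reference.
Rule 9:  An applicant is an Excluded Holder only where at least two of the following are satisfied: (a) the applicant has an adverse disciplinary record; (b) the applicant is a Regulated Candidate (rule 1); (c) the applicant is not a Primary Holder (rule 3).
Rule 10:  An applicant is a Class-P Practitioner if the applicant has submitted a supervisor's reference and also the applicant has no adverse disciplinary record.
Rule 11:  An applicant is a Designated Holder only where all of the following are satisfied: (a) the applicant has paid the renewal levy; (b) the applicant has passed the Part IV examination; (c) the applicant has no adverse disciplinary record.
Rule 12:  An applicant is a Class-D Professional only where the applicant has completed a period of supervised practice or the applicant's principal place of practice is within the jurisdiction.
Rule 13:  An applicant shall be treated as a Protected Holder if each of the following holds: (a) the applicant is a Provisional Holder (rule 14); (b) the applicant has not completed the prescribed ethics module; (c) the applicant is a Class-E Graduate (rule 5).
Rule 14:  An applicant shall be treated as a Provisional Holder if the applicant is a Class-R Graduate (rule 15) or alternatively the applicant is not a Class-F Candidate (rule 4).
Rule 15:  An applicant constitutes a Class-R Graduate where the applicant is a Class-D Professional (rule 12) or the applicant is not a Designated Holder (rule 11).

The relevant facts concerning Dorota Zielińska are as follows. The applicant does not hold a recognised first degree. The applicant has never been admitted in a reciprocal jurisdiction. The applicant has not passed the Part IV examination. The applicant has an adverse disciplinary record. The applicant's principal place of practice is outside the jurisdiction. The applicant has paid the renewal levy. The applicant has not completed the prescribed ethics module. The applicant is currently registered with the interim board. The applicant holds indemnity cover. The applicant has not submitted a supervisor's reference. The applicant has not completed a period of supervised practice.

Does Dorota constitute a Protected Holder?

rule 12 — Class-D Professional: [the applicant has completed a period of supervised practice? no] OR [the applicant's principal place of practice is within the jurisdiction? no] → not satisfied.
rule 11 — Designated Holder: [the applicant has paid the renewal levy? yes] AND [the applicant has passed the Part IV examination? no] AND [the applicant has no adverse disciplinary record? no] → not satisfied.
rule 15 — Class-R Graduate: [Class-D Professional (rule 12)? no] OR [not a Designated Holder (rule 11)? yes] → satisfied.
rule 6 — Provisional Candidate: [the applicant holds a recognised first degree? no] AND [the applicant does not hold indemnity cover? no] → not satisfied.
rule 8 — Recognised Person: [the applicant is currently registered with the interim board? yes] AND [the applicant has submitted a supervisor's reference? no] → not satisfied.
rule 4 — Class-F Candidate: [Provisional Candidate (rule 6)? no] AND [Recognised Person (rule 8)? no] → not satisfied.
rule 14 — Provisional Holder: [Class-R Graduate (rule 15)? yes] OR [not a Class-F Candidate (rule 4)? yes] → satisfied.
rule 1 — Regulated Candidate: [the applicant has an adverse disciplinary record? yes] OR [the applicant has submitted a supervisor's reference? no] → satisfied.
rule 3 — Primary Holder: the applicant has not submitted a supervisor's reference? yes; the applicant has no adverse disciplinary record? no; the applicant has not completed the prescribed ethics module? yes — 2 of 3 hold (need ≥2) → satisfied.
rule 9 — Excluded Holder: the applicant has an adverse disciplinary record? yes; Regulated Candidate (rule 1)? yes; not a Primary Holder (rule 3)? no — 2 of 3 hold (need ≥2) → satisfied.
rule 2 — Tier V Professional: [the applicant holds indemnity cover? yes] OR [the applicant has not submitted a supervisor's reference? yes] → satisfied.
rule 5 — Class-E Graduate: [Excluded Holder (rule 9)? yes] OR [Tier V Professional (rule 2)? yes] → satisfied.
rule 13 — Protected Holder: [Provisional Holder (rule 14)? yes] AND [the applicant has not completed the prescribed ethics module? yes] AND [Class-E Graduate (rule 5)? yes] → satisfied.

Yes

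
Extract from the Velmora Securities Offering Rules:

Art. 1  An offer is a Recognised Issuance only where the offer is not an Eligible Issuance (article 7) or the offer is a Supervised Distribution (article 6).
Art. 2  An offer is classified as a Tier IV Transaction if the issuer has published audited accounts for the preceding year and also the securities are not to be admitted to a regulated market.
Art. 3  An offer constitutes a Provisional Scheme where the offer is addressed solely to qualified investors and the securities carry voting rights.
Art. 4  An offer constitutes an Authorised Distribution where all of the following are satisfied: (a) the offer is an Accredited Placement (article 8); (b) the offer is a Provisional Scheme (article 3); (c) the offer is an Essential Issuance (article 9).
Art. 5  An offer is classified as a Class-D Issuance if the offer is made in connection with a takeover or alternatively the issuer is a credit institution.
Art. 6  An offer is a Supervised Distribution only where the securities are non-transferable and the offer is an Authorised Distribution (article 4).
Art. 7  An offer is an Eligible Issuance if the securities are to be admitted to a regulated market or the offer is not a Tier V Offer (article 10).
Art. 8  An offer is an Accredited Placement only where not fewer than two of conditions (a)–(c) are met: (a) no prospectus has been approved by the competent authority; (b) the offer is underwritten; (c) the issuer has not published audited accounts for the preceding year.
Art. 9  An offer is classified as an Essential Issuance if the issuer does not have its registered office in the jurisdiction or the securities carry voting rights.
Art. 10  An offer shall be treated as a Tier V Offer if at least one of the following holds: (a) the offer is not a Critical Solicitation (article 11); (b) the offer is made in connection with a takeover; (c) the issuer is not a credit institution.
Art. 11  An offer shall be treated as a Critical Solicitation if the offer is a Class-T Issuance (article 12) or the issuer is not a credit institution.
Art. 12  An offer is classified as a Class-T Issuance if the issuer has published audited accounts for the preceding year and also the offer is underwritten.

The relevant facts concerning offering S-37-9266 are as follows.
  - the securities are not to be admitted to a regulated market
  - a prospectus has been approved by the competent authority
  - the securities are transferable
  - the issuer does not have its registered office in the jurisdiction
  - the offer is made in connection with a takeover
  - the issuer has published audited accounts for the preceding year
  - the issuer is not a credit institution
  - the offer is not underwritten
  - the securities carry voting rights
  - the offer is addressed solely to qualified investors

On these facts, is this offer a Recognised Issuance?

Yes

Under article 12: the issuer has published audited accounts for the preceding year? yes; and the offer is underwritten? no. So the offer is not a Class-T Issuance.
Under article 11: Class-T Issuance (article 12)? no; or the issuer is not a credit institution? yes. So the offer is a Critical Solicitation.
Under article 10: not a Critical Solicitation (article 11)? no; or the offer is made in connection with a takeover? yes; or the issuer is not a credit institution? yes. So the offer is a Tier V Offer.
Under article 7: the securities are to be admitted to a regulated market? no; or not a Tier V Offer (article 10)? no. So the offer is not an Eligible Issuance.
Under article 8: no prospectus has been approved by the competent authority? no; the offer is underwritten? no; the issuer has not published audited accounts for the preceding year? no — 0 of 3 hold (need ≥2) → not satisfied.
Under article 3: the offer is addressed solely to qualified investors? yes; and the securities carry voting rights? yes. So the offer is a Provisional Scheme.
Under article 9: the issuer does not have its registered office in the jurisdiction? yes; or the securities carry voting rights? yes. So the offer is an Essential Issuance.
Under article 4: Accredited Placement (article 8)? no; and Provisional Scheme (article 3)? yes; and Essential Issuance (article 9)? yes. So the offer is not an Authorised Distribution.
Under article 6: the securities are non-transferable? no; and Authorised Distribution (article 4)? no. So the offer is not a Supervised Distribution.
Under article 1: not an Eligible Issuance (article 7)? yes; or Supervised Distribution (article 6)? no. So the offer is a Recognised Issuance.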